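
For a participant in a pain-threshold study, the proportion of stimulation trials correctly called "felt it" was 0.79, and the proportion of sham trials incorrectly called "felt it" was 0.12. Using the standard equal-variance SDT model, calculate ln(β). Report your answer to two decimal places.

Φ⁻¹(H) = Φ⁻¹(0.79) = 0.806
Φ⁻¹(FA) = Φ⁻¹(0.12) = -1.175
ln β = −½·[z(H)² − z(FA)²] = −0.5 × (0.650 − 1.381) = 0.3655

ln β = 0.37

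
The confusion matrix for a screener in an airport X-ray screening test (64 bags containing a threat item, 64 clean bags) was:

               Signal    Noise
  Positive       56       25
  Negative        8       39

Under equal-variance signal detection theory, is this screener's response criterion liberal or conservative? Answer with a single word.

liberal

z(H) = 1.150, z(FA) = -0.278
c = −½·(z(H) + z(FA)) = -0.436
c < 0 → liberal criterion (biased toward responding “yes”).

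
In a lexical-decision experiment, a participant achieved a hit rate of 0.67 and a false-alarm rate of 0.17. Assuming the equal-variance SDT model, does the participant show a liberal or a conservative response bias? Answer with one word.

z(H) = 0.440, z(FA) = -0.954
c = −½·(z(H) + z(FA)) = 0.257
c > 0 → conservative criterion (biased toward responding “no”).

conservative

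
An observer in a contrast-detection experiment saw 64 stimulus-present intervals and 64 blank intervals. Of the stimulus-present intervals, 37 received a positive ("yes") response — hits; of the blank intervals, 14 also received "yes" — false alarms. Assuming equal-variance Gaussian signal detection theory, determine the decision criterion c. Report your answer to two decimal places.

H = 37/64 = 0.5781
FA = 14/64 = 0.2188
Φ⁻¹(0.5781) = 0.197, Φ⁻¹(0.2188) = -0.776
c = −½·[z(H) + z(FA)] = −0.5 × (0.197 + (-0.776)) = 0.2895
c > 0: the observer has a conservative response bias.

c = 0.29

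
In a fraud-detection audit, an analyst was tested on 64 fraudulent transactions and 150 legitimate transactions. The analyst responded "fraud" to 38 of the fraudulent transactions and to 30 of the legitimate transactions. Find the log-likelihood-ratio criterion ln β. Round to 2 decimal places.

H = 38/64 = 0.5938
FA = 30/150 = 0.2000
z(0.5938) = 0.237, z(0.2000) = -0.842
ln β = −½·[z(H)² − z(FA)²] = −0.5 × (0.056 − 0.709) = 0.3265

ln β = 0.33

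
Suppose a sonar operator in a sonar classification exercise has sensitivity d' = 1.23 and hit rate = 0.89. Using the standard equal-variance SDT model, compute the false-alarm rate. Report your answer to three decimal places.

false-alarm rate = 0.499

z(hit rate) = z(0.89) = 1.2265
z(FA) = z(H) − d' = 1.2265 − 1.23 = -0.0035
false-alarm rate = Φ(-0.0035) = 0.4986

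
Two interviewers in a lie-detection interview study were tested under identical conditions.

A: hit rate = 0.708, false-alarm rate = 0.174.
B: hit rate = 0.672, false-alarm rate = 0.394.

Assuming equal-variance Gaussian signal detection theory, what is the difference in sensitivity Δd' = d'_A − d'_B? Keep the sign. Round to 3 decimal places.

Δd' = 0.772

A: z(0.708) = 0.5476, z(0.174) = -0.9385, d' = 1.4861
B: z(0.672) = 0.4454, z(0.394) = -0.2689, d' = 0.7143
Δd' = d'_A − d'_B = 1.4861 − 0.7143 = 0.7718
A has the higher sensitivity.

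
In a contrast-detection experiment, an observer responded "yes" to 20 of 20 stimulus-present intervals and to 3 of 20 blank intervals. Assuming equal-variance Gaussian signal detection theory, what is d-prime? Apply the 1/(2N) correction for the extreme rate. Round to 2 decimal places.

d-prime = 3.00

The hit rate is 20/20 = 1, so apply the 1/(2N) correction: H → 1 − 1/(2·20) = 0.97500.
z(H) = z(0.97500) = 1.960
z(FA) = z(0.15000) = -1.036
d' = 1.960 − (-1.036) = 2.996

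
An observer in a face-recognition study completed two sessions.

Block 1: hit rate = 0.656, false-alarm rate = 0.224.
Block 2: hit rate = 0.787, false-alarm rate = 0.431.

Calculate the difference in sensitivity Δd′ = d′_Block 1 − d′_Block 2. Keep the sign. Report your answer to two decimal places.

Block 1: z(0.656) = 0.402, z(0.224) = -0.759, d' = 1.161
Block 2: z(0.787) = 0.796, z(0.431) = -0.174, d' = 0.970
Δd' = d'_Block 1 − d'_Block 2 = 1.161 − 0.970 = 0.191
Block 1 has the higher sensitivity.

Δd′ = 0.19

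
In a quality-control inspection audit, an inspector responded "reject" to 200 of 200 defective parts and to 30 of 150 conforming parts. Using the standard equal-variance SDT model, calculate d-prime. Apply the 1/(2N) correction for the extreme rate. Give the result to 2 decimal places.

d-prime = 3.65

The hit rate is 200/200 = 1, so apply the 1/(2N) correction: H → 1 − 1/(2·200) = 0.99750.
z(H) = z(0.99750) = 2.807
z(FA) = z(0.20000) = -0.842
d' = 2.807 − (-0.842) = 3.649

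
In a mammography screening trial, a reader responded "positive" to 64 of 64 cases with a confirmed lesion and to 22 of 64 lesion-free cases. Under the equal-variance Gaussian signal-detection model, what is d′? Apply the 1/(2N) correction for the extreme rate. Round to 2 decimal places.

d′ = 2.82

The hit rate is 64/64 = 1, so apply the 1/(2N) correction: H → 1 − 1/(2·64) = 0.99219.
z(H) = z(0.99219) = 2.418
z(FA) = z(0.34375) = -0.402
d' = 2.418 − (-0.402) = 2.820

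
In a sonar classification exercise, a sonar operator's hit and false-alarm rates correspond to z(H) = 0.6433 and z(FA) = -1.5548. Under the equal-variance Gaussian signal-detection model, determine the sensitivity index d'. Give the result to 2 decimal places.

d' = z(H) − z(FA) = 0.6433 − (-1.5548) = 2.1981

d' = 2.20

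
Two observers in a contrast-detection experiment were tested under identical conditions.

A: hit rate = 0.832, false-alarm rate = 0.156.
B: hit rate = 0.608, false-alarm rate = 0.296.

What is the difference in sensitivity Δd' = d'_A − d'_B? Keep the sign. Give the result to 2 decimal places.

Δd' = 1.16

A: z(0.832) = 0.962, z(0.156) = -1.011, d' = 1.973
B: z(0.608) = 0.274, z(0.296) = -0.536, d' = 0.810
Δd' = d'_A − d'_B = 1.973 − 0.810 = 1.163
A has the higher sensitivity.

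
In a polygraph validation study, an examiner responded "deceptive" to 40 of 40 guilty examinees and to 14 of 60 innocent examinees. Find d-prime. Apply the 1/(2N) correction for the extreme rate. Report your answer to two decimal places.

d-prime = 2.97

The hit rate is 40/40 = 1, so apply the 1/(2N) correction: H → 1 − 1/(2·40) = 0.98750.
z(H) = z(0.98750) = 2.241
z(FA) = z(0.23333) = -0.728
d' = 2.241 − (-0.728) = 2.969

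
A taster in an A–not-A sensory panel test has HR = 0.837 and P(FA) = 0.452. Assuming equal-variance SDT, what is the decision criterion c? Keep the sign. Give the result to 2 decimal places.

c = -0.43

z(0.837) = 0.9822, z(0.452) = -0.1206
c = −½·[z(H) + z(FA)] = −0.5 × (0.9822 + (-0.1206)) = -0.4308
c < 0: the taster has a liberal response bias.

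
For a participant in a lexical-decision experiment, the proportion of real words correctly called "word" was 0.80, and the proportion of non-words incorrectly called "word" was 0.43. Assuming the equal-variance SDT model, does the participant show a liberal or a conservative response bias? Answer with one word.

liberal

z(H) = 0.842, z(FA) = -0.176
c = −½·(z(H) + z(FA)) = -0.333
c < 0 → liberal criterion (biased toward responding “yes”).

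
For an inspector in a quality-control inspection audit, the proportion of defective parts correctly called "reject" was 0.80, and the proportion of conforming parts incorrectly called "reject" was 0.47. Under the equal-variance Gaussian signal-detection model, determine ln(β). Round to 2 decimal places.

Φ⁻¹(0.80) = 0.842, Φ⁻¹(0.47) = -0.075
ln β = −½·[z(H)² − z(FA)²] = −0.5 × (0.709 − 0.006) = -0.3515

ln β = -0.35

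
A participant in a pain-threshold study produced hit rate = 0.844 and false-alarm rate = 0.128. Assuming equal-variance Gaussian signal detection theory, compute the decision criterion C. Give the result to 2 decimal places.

C = 0.06

Φ⁻¹(H) = 1.0110
Φ⁻¹(FA) = -1.1359
c = −½·[z(H) + z(FA)] = −0.5 × (1.0110 + (-1.1359)) = 0.06245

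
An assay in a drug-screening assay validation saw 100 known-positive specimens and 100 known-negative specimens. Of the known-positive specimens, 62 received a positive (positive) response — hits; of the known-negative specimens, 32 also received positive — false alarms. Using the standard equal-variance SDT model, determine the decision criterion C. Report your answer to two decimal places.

H = 62/100 = 0.6200
FA = 32/100 = 0.3200
z(0.6200) = 0.3055, z(0.3200) = -0.4677
c = −½·[z(H) + z(FA)] = −0.5 × (0.3055 + (-0.4677)) = 0.0811

C = 0.08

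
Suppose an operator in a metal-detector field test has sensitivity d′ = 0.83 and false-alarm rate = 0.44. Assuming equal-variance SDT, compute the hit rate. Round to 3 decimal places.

hit rate = 0.751

z(false-alarm rate) = z(0.44) = -0.1510
z(H) = z(FA) + d' = -0.1510 + 0.83 = 0.6790
hit rate = Φ(0.6790) = 0.7514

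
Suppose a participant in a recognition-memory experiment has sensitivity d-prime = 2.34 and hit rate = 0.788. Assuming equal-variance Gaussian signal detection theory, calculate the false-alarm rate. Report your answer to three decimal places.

false-alarm rate = 0.062

z(hit rate) = z(0.788) = 0.7995
z(FA) = z(H) − d' = 0.7995 − 2.34 = -1.5405
false-alarm rate = Φ(-1.5405) = 0.0617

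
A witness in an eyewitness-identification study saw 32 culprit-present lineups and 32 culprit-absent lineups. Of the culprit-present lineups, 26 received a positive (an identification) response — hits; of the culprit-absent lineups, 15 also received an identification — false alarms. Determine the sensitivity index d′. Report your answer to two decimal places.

d′ = 0.97

H = 26/32 = 0.8125
FA = 15/32 = 0.4688
z(0.8125) = 0.887, z(0.4688) = -0.078
d' = z(H) − z(FA) = 0.887 − (-0.078) = 0.965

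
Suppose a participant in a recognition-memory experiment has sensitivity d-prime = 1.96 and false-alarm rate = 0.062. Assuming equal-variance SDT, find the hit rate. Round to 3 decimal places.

z(false-alarm rate) = z(0.062) = -1.5382
z(H) = z(FA) + d' = -1.5382 + 1.96 = 0.4218
hit rate = Φ(0.4218) = 0.6634

hit rate = 0.663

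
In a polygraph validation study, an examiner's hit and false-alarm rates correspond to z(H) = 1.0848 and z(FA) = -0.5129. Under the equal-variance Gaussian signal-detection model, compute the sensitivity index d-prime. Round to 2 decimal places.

d' = z(H) − z(FA) = 1.0848 − (-0.5129) = 1.5977

d-prime = 1.60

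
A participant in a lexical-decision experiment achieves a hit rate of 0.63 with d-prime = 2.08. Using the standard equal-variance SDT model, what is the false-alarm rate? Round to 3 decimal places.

false-alarm rate = 0.040

z(hit rate) = z(0.63) = 0.3319
z(FA) = z(H) − d' = 0.3319 − 2.08 = -1.7481
false-alarm rate = Φ(-1.7481) = 0.0402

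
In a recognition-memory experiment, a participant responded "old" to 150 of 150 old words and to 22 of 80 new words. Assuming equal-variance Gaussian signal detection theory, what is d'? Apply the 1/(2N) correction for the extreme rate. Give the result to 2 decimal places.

The hit rate is 150/150 = 1, so apply the 1/(2N) correction: H → 1 − 1/(2·150) = 0.99667.
z(H) = z(0.99667) = 2.713
z(FA) = z(0.27500) = -0.598
d' = 2.713 − (-0.598) = 3.311

d' = 3.31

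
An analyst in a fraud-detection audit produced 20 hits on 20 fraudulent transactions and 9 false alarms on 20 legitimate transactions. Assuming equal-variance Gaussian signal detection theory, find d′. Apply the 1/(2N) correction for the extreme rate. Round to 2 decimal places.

The hit rate is 20/20 = 1, so apply the 1/(2N) correction: H → 1 − 1/(2·20) = 0.97500.
z(H) = z(0.97500) = 1.960
z(FA) = z(0.45000) = -0.126
d' = 1.960 − (-0.126) = 2.086

d′ = 2.09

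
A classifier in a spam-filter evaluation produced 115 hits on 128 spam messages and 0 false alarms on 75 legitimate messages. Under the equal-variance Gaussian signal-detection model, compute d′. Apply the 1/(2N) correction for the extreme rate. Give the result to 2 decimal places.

The false-alarm rate is 0/75 = 0, so apply the 1/(2N) correction: FA → 1/(2·75) = 0.00667.
z(H) = z(0.89844) = 1.273
z(FA) = z(0.00667) = -2.475
d' = 1.273 − (-2.475) = 3.748

d′ = 3.75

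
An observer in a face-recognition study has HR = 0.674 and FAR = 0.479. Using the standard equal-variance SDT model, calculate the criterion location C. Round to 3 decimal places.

Φ⁻¹(H) = Φ⁻¹(0.674) = 0.4510
Φ⁻¹(FA) = Φ⁻¹(0.479) = -0.0527
c = −½·[z(H) + z(FA)] = −0.5 × (0.4510 + (-0.0527)) = -0.19915

C = -0.199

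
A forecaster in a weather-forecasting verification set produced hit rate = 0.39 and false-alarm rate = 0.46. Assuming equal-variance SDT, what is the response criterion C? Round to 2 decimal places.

Φ⁻¹(0.39) = -0.279, Φ⁻¹(0.46) = -0.100
c = −½·[z(H) + z(FA)] = −0.5 × (-0.279 + (-0.100)) = 0.1895
c > 0: the forecaster has a conservative response bias.

C = 0.19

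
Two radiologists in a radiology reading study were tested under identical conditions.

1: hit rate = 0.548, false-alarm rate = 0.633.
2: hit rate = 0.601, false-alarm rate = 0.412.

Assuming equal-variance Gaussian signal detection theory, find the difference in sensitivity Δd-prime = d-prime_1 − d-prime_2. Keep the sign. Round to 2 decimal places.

Δd-prime = -0.70

1: z(0.548) = 0.121, z(0.633) = 0.340, d' = -0.219
2: z(0.601) = 0.256, z(0.412) = -0.222, d' = 0.478
Δd' = d'_1 − d'_2 = -0.219 − 0.478 = -0.697
2 has the higher sensitivity.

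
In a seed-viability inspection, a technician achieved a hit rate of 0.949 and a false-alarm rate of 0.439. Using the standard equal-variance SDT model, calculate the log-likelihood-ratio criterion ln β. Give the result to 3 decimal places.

Φ⁻¹(H) = 1.6352
Φ⁻¹(FA) = -0.1535
ln β = −½·[z(H)² − z(FA)²] = −0.5 × (2.6739 − 0.0236) = -1.32515

ln β = -1.325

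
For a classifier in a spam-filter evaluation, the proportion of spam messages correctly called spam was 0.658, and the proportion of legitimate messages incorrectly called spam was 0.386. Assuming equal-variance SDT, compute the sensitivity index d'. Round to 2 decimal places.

z(H) = z(0.658) = 0.4070
z(FA) = z(0.386) = -0.2898
d' = z(H) − z(FA) = 0.4070 − (-0.2898) = 0.6968

d' = 0.70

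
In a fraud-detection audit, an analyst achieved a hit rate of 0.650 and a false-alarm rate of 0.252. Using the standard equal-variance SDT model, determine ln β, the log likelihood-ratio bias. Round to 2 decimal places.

ln β = 0.15

Φ⁻¹(0.650) = 0.385, Φ⁻¹(0.252) = -0.668
ln β = −½·[z(H)² − z(FA)²] = −0.5 × (0.148 − 0.446) = 0.149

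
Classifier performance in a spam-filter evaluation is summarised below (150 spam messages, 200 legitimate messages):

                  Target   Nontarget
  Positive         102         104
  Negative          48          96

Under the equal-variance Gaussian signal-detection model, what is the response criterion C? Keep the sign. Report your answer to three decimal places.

C = -0.259

H = 102/150 = 0.6800
FA = 104/200 = 0.5200
z(0.6800) = 0.4677, z(0.5200) = 0.0502
c = −½·[z(H) + z(FA)] = −0.5 × (0.4677 + 0.0502) = -0.25895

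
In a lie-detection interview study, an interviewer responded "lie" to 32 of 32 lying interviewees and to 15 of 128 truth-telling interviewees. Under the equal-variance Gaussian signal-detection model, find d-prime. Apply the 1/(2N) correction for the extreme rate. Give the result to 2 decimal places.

The hit rate is 32/32 = 1, so apply the 1/(2N) correction: H → 1 − 1/(2·32) = 0.98438.
z(H) = z(0.98438) = 2.154
z(FA) = z(0.11719) = -1.189
d' = 2.154 − (-1.189) = 3.343

d-prime = 3.34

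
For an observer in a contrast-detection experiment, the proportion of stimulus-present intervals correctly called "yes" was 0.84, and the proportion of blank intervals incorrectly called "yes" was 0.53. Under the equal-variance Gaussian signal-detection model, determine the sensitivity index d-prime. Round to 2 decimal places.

d-prime = 0.92

Φ⁻¹(0.84) = 0.9945, Φ⁻¹(0.53) = 0.0753
d' = z(H) − z(FA) = 0.9945 − 0.0753 = 0.9192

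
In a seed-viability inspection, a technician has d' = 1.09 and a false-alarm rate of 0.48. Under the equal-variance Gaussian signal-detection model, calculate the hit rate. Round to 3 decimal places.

hit rate = 0.851

z(false-alarm rate) = z(0.48) = -0.0502
z(H) = z(FA) + d' = -0.0502 + 1.09 = 1.0398
hit rate = Φ(1.0398) = 0.8508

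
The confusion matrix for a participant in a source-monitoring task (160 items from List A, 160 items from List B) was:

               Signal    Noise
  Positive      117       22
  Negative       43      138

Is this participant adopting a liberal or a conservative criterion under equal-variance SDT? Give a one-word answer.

conservative

z(H) = 0.617, z(FA) = -1.092
c = −½·(z(H) + z(FA)) = 0.2375
c > 0 → conservative criterion (biased toward responding “no”).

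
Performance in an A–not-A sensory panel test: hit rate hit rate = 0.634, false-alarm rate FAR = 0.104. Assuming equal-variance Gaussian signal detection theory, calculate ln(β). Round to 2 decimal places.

Φ⁻¹(H) = Φ⁻¹(0.634) = 0.342
Φ⁻¹(FA) = Φ⁻¹(0.104) = -1.259
ln β = −½·[z(H)² − z(FA)²] = −0.5 × (0.117 − 1.585) = 0.734

ln β = 0.73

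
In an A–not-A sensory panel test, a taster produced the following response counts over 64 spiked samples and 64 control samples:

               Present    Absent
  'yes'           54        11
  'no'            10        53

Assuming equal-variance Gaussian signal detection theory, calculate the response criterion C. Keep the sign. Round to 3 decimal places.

H = 54/64 = 0.8438
FA = 11/64 = 0.1719
z(H) = 1.0102
z(FA) = -0.9467
c = −½·[z(H) + z(FA)] = −0.5 × (1.0102 + (-0.9467)) = -0.03175
c < 0: the taster has a liberal response bias.

C = -0.032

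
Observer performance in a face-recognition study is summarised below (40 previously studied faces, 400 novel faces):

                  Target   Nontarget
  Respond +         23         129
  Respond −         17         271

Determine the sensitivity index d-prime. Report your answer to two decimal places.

H = 23/40 = 0.5750
FA = 129/400 = 0.3225
z(H) = z(0.5750) = 0.189
z(FA) = z(0.3225) = -0.461
d' = z(H) − z(FA) = 0.189 − (-0.461) = 0.650

d-prime = 0.65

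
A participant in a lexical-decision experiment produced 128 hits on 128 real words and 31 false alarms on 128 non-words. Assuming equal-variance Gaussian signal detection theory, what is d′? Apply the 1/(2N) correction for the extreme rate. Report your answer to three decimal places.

d′ = 3.359

The hit rate is 128/128 = 1, so apply the 1/(2N) correction: H → 1 − 1/(2·128) = 0.99609.
z(H) = z(0.99609) = 2.6597
z(FA) = z(0.24219) = -0.6993
d' = 2.6597 − (-0.6993) = 3.3590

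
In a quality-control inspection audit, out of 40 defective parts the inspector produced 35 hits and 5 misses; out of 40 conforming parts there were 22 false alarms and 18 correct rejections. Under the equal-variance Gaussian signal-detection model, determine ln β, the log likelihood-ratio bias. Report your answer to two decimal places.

ln β = -0.65

H = 35/40 = 0.8750
FA = 22/40 = 0.5500
Φ⁻¹(H) = 1.150
Φ⁻¹(FA) = 0.126
ln β = −½·[z(H)² − z(FA)²] = −0.5 × (1.323 − 0.016) = -0.6535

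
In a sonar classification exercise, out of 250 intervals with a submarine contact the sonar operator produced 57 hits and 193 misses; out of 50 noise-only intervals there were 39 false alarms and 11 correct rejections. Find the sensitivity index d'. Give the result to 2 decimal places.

d' = -1.52

H = 57/250 = 0.2280
FA = 39/50 = 0.7800
z(H) = -0.7454
z(FA) = 0.7722
d' = z(H) − z(FA) = -0.7454 − 0.7722 = -1.5176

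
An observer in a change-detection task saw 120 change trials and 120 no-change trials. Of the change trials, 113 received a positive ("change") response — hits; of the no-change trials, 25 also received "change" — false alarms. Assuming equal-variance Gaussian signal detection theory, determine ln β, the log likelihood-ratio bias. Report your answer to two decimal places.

ln β = -0.90

H = 113/120 = 0.9417
FA = 25/120 = 0.2083
z(0.9417) = 1.569, z(0.2083) = -0.812
ln β = −½·[z(H)² − z(FA)²] = −0.5 × (2.462 − 0.659) = -0.9015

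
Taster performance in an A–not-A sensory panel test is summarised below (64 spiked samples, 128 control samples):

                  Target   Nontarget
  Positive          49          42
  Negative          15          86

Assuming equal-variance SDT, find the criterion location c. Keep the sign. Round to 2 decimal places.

H = 49/64 = 0.7656
FA = 42/128 = 0.3281
z(H) = 0.724
z(FA) = -0.445
c = −½·[z(H) + z(FA)] = −0.5 × (0.724 + (-0.445)) = -0.1395
c < 0: the taster has a liberal response bias.

c = -0.14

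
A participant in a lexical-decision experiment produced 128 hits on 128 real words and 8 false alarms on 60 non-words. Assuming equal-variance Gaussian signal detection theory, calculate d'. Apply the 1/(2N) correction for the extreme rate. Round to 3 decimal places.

d' = 3.771

The hit rate is 128/128 = 1, so apply the 1/(2N) correction: H → 1 − 1/(2·128) = 0.99609.
z(H) = z(0.99609) = 2.6597
z(FA) = z(0.13333) = -1.1108
d' = 2.6597 − (-1.1108) = 3.7705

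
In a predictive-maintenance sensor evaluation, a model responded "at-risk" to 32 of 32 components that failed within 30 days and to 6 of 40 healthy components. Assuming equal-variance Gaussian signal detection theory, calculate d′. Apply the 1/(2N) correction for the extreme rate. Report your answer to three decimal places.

d′ = 3.190

The hit rate is 32/32 = 1, so apply the 1/(2N) correction: H → 1 − 1/(2·32) = 0.98438.
z(H) = z(0.98438) = 2.1540
z(FA) = z(0.15000) = -1.0364
d' = 2.1540 − (-1.0364) = 3.1904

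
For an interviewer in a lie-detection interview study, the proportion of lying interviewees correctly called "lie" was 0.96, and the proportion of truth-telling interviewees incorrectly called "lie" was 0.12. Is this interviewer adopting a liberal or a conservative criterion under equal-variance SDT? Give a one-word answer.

z(H) = 1.751, z(FA) = -1.175
c = −½·(z(H) + z(FA)) = -0.288
c < 0 → liberal criterion (biased toward responding “yes”).

liberal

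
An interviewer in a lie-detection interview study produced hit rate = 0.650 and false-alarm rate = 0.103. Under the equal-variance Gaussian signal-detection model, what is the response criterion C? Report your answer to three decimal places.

z(H) = 0.3853
z(FA) = -1.2646
c = −½·[z(H) + z(FA)] = −0.5 × (0.3853 + (-1.2646)) = 0.43965

C = 0.440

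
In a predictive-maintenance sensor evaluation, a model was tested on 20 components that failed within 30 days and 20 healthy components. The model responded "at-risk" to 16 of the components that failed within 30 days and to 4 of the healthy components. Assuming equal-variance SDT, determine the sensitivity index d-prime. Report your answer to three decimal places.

H = 16/20 = 0.8000
FA = 4/20 = 0.2000
z(H) = 0.8416
z(FA) = -0.8416
d' = z(H) − z(FA) = 0.8416 − (-0.8416) = 1.6832

d-prime = 1.683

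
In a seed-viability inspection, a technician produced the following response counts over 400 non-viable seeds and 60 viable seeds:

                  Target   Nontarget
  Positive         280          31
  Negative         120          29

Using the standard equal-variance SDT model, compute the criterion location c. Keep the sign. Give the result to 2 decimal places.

H = 280/400 = 0.7000
FA = 31/60 = 0.5167
z(H) = 0.5244
z(FA) = 0.0419
c = −½·[z(H) + z(FA)] = −0.5 × (0.5244 + 0.0419) = -0.28315
c < 0: the technician has a liberal response bias.

c = -0.28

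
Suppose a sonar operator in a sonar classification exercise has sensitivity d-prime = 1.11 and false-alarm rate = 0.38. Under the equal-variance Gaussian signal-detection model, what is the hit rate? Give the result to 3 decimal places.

z(false-alarm rate) = z(0.38) = -0.3055
z(H) = z(FA) + d' = -0.3055 + 1.11 = 0.8045
hit rate = Φ(0.8045) = 0.7894

hit rate = 0.789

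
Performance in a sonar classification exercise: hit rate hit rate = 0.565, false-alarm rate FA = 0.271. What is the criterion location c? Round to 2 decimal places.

z(H) = z(0.565) = 0.1637
z(FA) = z(0.271) = -0.6098
c = −½·[z(H) + z(FA)] = −0.5 × (0.1637 + (-0.6098)) = 0.22305
c > 0: the sonar operator has a conservative response bias.

c = 0.22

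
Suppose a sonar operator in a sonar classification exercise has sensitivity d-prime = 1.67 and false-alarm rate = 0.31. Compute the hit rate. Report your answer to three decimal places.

z(false-alarm rate) = z(0.31) = -0.4959
z(H) = z(FA) + d' = -0.4959 + 1.67 = 1.1741
hit rate = Φ(1.1741) = 0.8798

hit rate = 0.880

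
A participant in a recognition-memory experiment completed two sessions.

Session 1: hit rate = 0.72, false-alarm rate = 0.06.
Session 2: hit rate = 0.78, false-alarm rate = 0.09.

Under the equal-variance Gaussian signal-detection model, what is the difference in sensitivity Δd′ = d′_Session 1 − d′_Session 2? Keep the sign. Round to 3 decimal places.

Session 1: z(0.72) = 0.5828, z(0.06) = -1.5548, d' = 2.1376
Session 2: z(0.78) = 0.7722, z(0.09) = -1.3408, d' = 2.1130
Δd' = d'_Session 1 − d'_Session 2 = 2.1376 − 2.1130 = 0.0246
Session 1 has the higher sensitivity.

Δd′ = 0.025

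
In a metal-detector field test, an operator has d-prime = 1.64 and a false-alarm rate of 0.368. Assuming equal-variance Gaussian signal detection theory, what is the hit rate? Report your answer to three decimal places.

z(false-alarm rate) = z(0.368) = -0.3372
z(H) = z(FA) + d' = -0.3372 + 1.64 = 1.3028
hit rate = Φ(1.3028) = 0.9037

hit rate = 0.904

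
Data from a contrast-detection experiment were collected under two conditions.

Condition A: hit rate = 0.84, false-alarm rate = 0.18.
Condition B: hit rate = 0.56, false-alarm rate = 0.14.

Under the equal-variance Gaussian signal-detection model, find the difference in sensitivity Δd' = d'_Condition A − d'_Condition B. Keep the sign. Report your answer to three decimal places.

Δd' = 0.679

Condition A: z(0.84) = 0.9945, z(0.18) = -0.9154, d' = 1.9099
Condition B: z(0.56) = 0.1510, z(0.14) = -1.0803, d' = 1.2313
Δd' = d'_Condition A − d'_Condition B = 1.9099 − 1.2313 = 0.6786
Condition A has the higher sensitivity.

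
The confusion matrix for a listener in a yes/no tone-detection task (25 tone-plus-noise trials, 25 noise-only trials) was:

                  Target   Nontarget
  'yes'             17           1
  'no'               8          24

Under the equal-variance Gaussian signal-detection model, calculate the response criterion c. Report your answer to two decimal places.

H = 17/25 = 0.6800
FA = 1/25 = 0.0400
Φ⁻¹(H) = Φ⁻¹(0.6800) = 0.4677
Φ⁻¹(FA) = Φ⁻¹(0.0400) = -1.7507
c = −½·[z(H) + z(FA)] = −0.5 × (0.4677 + (-1.7507)) = 0.6415

c = 0.64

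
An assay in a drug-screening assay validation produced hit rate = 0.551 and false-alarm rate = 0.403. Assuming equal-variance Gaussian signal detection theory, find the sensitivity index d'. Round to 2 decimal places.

z(H) = 0.128
z(FA) = -0.246
d' = z(H) − z(FA) = 0.128 − (-0.246) = 0.374

d' = 0.37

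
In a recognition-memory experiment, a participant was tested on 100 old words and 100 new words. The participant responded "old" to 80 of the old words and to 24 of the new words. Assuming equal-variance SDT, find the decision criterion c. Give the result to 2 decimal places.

c = -0.07

H = 80/100 = 0.8000
FA = 24/100 = 0.2400
z(H) = 0.8416
z(FA) = -0.7063
c = −½·[z(H) + z(FA)] = −0.5 × (0.8416 + (-0.7063)) = -0.06765
c < 0: the participant has a liberal response bias.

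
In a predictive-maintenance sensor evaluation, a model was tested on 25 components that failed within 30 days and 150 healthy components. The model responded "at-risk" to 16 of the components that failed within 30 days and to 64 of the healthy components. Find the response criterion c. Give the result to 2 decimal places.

c = -0.09

H = 16/25 = 0.6400
FA = 64/150 = 0.4267
z(H) = z(0.6400) = 0.3585
z(FA) = z(0.4267) = -0.1848
c = −½·[z(H) + z(FA)] = −0.5 × (0.3585 + (-0.1848)) = -0.08685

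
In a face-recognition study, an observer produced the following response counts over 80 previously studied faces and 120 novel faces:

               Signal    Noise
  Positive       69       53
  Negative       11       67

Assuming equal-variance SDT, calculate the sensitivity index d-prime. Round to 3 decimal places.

H = 69/80 = 0.8625
FA = 53/120 = 0.4417
z(0.8625) = 1.0916, z(0.4417) = -0.1467
d' = z(H) − z(FA) = 1.0916 − (-0.1467) = 1.2383

d-prime = 1.238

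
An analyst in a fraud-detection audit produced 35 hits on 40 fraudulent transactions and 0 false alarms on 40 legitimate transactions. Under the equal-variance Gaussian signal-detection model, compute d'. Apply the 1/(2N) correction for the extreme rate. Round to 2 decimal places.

The false-alarm rate is 0/40 = 0, so apply the 1/(2N) correction: FA → 1/(2·40) = 0.01250.
z(H) = z(0.87500) = 1.150
z(FA) = z(0.01250) = -2.241
d' = 1.150 − (-2.241) = 3.391

d' = 3.39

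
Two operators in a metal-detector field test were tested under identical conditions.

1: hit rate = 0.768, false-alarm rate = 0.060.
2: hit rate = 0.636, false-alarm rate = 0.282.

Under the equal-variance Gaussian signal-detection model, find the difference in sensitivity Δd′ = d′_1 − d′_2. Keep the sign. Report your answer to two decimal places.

1: z(0.768) = 0.732, z(0.060) = -1.555, d' = 2.287
2: z(0.636) = 0.348, z(0.282) = -0.577, d' = 0.925
Δd' = d'_1 − d'_2 = 2.287 − 0.925 = 1.362
1 has the higher sensitivity.

Δd′ = 1.36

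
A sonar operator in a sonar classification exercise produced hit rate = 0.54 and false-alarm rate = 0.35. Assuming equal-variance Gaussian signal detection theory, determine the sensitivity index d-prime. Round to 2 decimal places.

Φ⁻¹(H) = 0.100
Φ⁻¹(FA) = -0.385
d' = z(H) − z(FA) = 0.100 − (-0.385) = 0.485

d-prime = 0.49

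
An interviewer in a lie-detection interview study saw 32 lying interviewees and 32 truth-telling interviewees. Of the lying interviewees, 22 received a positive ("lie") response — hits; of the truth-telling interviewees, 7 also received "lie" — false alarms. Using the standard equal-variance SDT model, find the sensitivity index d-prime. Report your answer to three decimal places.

d-prime = 1.265

H = 22/32 = 0.6875
FA = 7/32 = 0.2188
Φ⁻¹(0.6875) = 0.4888, Φ⁻¹(0.2188) = -0.7763
d' = z(H) − z(FA) = 0.4888 − (-0.7763) = 1.2651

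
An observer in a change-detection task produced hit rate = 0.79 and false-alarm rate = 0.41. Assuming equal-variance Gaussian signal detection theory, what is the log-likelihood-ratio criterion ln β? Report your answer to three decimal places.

z(0.79) = 0.8064, z(0.41) = -0.2275
ln β = −½·[z(H)² − z(FA)²] = −0.5 × (0.6503 − 0.0518) = -0.29925

ln β = -0.299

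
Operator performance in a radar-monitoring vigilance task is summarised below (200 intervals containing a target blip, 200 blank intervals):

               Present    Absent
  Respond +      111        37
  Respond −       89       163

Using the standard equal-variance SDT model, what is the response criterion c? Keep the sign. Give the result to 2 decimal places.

H = 111/200 = 0.5550
FA = 37/200 = 0.1850
Φ⁻¹(H) = Φ⁻¹(0.5550) = 0.138
Φ⁻¹(FA) = Φ⁻¹(0.1850) = -0.896
c = −½·[z(H) + z(FA)] = −0.5 × (0.138 + (-0.896)) = 0.379
c > 0: the operator has a conservative response bias.

c = 0.38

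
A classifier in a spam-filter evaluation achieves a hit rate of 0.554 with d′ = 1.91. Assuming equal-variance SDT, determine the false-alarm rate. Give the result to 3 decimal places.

z(hit rate) = z(0.554) = 0.1358
z(FA) = z(H) − d' = 0.1358 − 1.91 = -1.7742
false-alarm rate = Φ(-1.7742) = 0.0380

false-alarm rate = 0.038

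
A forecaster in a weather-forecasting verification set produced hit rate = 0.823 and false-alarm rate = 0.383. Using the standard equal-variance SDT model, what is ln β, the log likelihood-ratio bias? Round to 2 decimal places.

ln β = -0.39

z(H) = z(0.823) = 0.927
z(FA) = z(0.383) = -0.298
ln β = −½·[z(H)² − z(FA)²] = −0.5 × (0.859 − 0.089) = -0.385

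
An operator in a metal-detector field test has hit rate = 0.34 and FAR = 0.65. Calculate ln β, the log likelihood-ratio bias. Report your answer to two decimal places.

ln β = -0.01

z(H) = z(0.34) = -0.412
z(FA) = z(0.65) = 0.385
ln β = −½·[z(H)² − z(FA)²] = −0.5 × (0.170 − 0.148) = -0.011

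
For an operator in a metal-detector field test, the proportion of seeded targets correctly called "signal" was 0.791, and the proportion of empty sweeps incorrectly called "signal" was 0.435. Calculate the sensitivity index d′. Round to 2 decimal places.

d′ = 0.97

Φ⁻¹(0.791) = 0.8099, Φ⁻¹(0.435) = -0.1637
d' = z(H) − z(FA) = 0.8099 − (-0.1637) = 0.9736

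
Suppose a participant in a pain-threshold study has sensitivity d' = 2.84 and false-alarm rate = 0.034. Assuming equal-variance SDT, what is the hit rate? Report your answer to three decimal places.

z(false-alarm rate) = z(0.034) = -1.8250
z(H) = z(FA) + d' = -1.8250 + 2.84 = 1.0150
hit rate = Φ(1.0150) = 0.8449

hit rate = 0.845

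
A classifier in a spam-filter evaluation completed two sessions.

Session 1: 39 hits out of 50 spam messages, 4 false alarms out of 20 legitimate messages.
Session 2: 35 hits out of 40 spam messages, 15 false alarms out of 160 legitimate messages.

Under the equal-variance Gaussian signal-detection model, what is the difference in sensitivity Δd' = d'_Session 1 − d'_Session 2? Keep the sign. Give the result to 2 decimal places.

Session 1: z(0.7800) = 0.772, z(0.2000) = -0.842, d' = 1.614
Session 2: z(0.8750) = 1.150, z(0.0938) = -1.318, d' = 2.468
Δd' = d'_Session 1 − d'_Session 2 = 1.614 − 2.468 = -0.854
Session 2 has the higher sensitivity.

Δd' = -0.85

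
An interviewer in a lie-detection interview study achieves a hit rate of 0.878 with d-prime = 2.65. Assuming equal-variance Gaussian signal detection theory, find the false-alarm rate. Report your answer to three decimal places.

false-alarm rate = 0.069

z(hit rate) = z(0.878) = 1.1650
z(FA) = z(H) − d' = 1.1650 − 2.65 = -1.4850
false-alarm rate = Φ(-1.4850) = 0.0688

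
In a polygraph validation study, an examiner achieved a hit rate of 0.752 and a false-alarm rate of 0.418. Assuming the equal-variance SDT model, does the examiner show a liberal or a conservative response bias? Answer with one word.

liberal

z(H) = 0.681, z(FA) = -0.207
c = −½·(z(H) + z(FA)) = -0.237
c < 0 → liberal criterion (biased toward responding “yes”).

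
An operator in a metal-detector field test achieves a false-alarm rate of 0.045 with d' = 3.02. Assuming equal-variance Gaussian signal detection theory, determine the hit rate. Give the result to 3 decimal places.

z(false-alarm rate) = z(0.045) = -1.6954
z(H) = z(FA) + d' = -1.6954 + 3.02 = 1.3246
hit rate = Φ(1.3246) = 0.9073

hit rate = 0.907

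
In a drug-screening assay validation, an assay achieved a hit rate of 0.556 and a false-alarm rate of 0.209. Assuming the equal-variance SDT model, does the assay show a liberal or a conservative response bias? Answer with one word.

conservative

z(H) = 0.141, z(FA) = -0.810
c = −½·(z(H) + z(FA)) = 0.3345
c > 0 → conservative criterion (biased toward responding “no”).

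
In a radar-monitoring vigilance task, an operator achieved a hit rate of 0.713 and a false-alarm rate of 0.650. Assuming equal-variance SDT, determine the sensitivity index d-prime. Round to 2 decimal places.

d-prime = 0.18

z(0.713) = 0.562, z(0.650) = 0.385
d' = z(H) − z(FA) = 0.562 − 0.385 = 0.177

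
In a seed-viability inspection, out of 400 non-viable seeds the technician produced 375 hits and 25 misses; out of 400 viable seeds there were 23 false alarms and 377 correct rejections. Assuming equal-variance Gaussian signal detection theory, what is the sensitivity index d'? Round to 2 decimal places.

d' = 3.11

H = 375/400 = 0.9375
FA = 23/400 = 0.0575
z(H) = z(0.9375) = 1.5341
z(FA) = z(0.0575) = -1.5761
d' = z(H) − z(FA) = 1.5341 − (-1.5761) = 3.1102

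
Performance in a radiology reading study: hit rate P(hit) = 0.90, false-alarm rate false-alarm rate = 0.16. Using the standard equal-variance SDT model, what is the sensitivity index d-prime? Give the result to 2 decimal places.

d-prime = 2.28

Φ⁻¹(0.90) = 1.282, Φ⁻¹(0.16) = -0.994
d' = z(H) − z(FA) = 1.282 − (-0.994) = 2.276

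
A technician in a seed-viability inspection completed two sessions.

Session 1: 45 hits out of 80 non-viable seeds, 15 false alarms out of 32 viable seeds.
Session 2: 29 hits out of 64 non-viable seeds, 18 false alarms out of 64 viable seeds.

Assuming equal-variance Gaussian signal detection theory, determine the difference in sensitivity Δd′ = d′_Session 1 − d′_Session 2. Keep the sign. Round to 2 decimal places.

Session 1: z(0.5625) = 0.157, z(0.4688) = -0.078, d' = 0.235
Session 2: z(0.4531) = -0.118, z(0.2812) = -0.579, d' = 0.461
Δd' = d'_Session 1 − d'_Session 2 = 0.235 − 0.461 = -0.226
Session 2 has the higher sensitivity.

Δd′ = -0.23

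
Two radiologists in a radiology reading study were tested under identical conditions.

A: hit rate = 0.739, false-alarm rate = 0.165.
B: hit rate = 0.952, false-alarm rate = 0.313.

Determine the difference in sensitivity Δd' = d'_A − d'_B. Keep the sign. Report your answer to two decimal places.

A: z(0.739) = 0.640, z(0.165) = -0.974, d' = 1.614
B: z(0.952) = 1.665, z(0.313) = -0.487, d' = 2.152
Δd' = d'_A − d'_B = 1.614 − 2.152 = -0.538
B has the higher sensitivity.

Δd' = -0.54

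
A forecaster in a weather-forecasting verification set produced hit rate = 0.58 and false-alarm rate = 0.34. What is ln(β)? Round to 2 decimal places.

z(H) = z(0.58) = 0.202
z(FA) = z(0.34) = -0.412
ln β = −½·[z(H)² − z(FA)²] = −0.5 × (0.041 − 0.170) = 0.0645

ln β = 0.06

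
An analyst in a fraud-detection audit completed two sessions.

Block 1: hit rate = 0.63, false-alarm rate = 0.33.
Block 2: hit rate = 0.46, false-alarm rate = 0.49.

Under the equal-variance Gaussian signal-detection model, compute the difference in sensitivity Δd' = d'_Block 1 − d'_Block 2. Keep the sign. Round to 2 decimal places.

Δd' = 0.85

Block 1: z(0.63) = 0.332, z(0.33) = -0.440, d' = 0.772
Block 2: z(0.46) = -0.100, z(0.49) = -0.025, d' = -0.075
Δd' = d'_Block 1 − d'_Block 2 = 0.772 − (-0.075) = 0.847
Block 1 has the higher sensitivity.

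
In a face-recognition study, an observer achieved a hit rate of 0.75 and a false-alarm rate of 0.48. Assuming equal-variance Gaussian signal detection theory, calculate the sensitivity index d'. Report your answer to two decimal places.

z(H) = 0.6745
z(FA) = -0.0502
d' = z(H) − z(FA) = 0.6745 − (-0.0502) = 0.7247

d' = 0.72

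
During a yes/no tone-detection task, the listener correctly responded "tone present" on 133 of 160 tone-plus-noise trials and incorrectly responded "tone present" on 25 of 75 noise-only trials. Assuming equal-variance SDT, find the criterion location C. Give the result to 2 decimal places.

H = 133/160 = 0.8313
FA = 25/75 = 0.3333
z(H) = z(0.8313) = 0.959
z(FA) = z(0.3333) = -0.431
c = −½·[z(H) + z(FA)] = −0.5 × (0.959 + (-0.431)) = -0.264
c < 0: the listener has a liberal response bias.

C = -0.26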